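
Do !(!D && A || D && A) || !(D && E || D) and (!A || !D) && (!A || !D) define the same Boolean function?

Yes

E1: !(!D && A || D && A) || !(D && E || D)
    = !A || !(D && E || D)   — distribution
    = !A || !D   — absorption
E2: (!A || !D) && (!A || !D)
    = !A || !D   — idempotence
Both reduce to !A || !D, so they are equivalent.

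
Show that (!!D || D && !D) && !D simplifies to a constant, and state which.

false

(!!D || D && !D) && !D
= (D || D && !D) && !D
= D && !D
= false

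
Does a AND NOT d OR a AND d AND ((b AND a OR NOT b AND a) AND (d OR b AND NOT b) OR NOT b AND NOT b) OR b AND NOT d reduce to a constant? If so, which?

a AND NOT d OR a AND d AND ((b AND a OR NOT b AND a) AND (d OR b AND NOT b) OR NOT b AND NOT b) OR b AND NOT d
= a AND NOT d OR a AND d AND ((b AND a OR NOT b AND a) AND (d OR b AND NOT b) OR NOT b) OR b AND NOT d   — idempotence
= a AND NOT d OR a AND d AND ((b AND a OR NOT b AND a) AND d OR NOT b) OR b AND NOT d   — complement / identity
= a AND NOT d OR a AND d AND (a AND d OR NOT b) OR b AND NOT d   — distribution
= a AND NOT d OR a AND d OR b AND NOT d   — absorption
= a OR b AND NOT d   — distribution
This depends on a, b, d, so it is not a constant.

no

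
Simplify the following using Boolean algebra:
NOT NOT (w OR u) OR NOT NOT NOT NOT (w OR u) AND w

NOT NOT (w OR u) OR NOT NOT NOT NOT (w OR u) AND w
= NOT NOT (w OR u) OR NOT NOT (w OR u) AND w   (double negation)
= NOT NOT (w OR u)   (absorption)
= w OR u   (double negation)

w OR u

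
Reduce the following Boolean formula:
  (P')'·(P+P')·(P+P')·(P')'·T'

(P')'·(P+P')·(P+P')·(P')'·T'
= (P')'·(P+P')·(P')'·T'   (idempotence)
= (P')'·(P')'·T'   (complement / identity)
= (P')'·T'   (idempotence)
= P·T'   (double negation)

P·T'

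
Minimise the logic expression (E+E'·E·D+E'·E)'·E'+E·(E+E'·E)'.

E'

(E+E'·E·D+E'·E)'·E'+E·(E+E'·E)'
= (E+E'·E)'·E'+E·(E+E'·E)'   — absorption
= (E+E'·E)'   — distribution
= E'   — complement / identity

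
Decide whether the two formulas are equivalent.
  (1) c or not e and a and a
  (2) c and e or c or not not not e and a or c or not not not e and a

E1: c or not e and a and a
    = c or not e and a   (idempotence)
E2: c and e or c or not not not e and a or c or not not not e and a
    = c or not not not e and a or c or not not not e and a   (absorption)
    = c or not not not e and a   (idempotence)
    = c or not e and a   (double negation)
Both reduce to c or not e and a, so they are equivalent.

Yes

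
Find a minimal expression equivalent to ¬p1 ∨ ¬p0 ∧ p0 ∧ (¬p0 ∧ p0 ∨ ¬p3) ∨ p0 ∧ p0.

¬p1 ∨ p0

¬p1 ∨ ¬p0 ∧ p0 ∧ (¬p0 ∧ p0 ∨ ¬p3) ∨ p0 ∧ p0
= ¬p1 ∨ ¬p0 ∧ p0 ∨ p0 ∧ p0   [absorption]
= ¬p1 ∨ p0   [distribution]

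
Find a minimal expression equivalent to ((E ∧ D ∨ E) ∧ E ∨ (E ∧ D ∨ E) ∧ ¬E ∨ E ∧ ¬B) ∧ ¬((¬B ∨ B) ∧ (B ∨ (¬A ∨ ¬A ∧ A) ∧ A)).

((E ∧ D ∨ E) ∧ E ∨ (E ∧ D ∨ E) ∧ ¬E ∨ E ∧ ¬B) ∧ ¬((¬B ∨ B) ∧ (B ∨ (¬A ∨ ¬A ∧ A) ∧ A))
= ((E ∧ D ∨ E) ∧ E ∨ (E ∧ D ∨ E) ∧ ¬E ∨ E ∧ ¬B) ∧ ¬((¬B ∨ B) ∧ (B ∨ ¬A ∧ A))   — complement / identity
= (E ∧ D ∨ E ∨ E ∧ ¬B) ∧ ¬((¬B ∨ B) ∧ (B ∨ ¬A ∧ A))   — distribution
= (E ∨ E ∧ ¬B) ∧ ¬((¬B ∨ B) ∧ (B ∨ ¬A ∧ A))   — absorption
= (E ∨ E ∧ ¬B) ∧ ¬(B ∨ ¬A ∧ A)   — complement / identity
= E ∧ ¬(B ∨ ¬A ∧ A)   — absorption
= E ∧ ¬B   — complement / identity

E ∧ ¬B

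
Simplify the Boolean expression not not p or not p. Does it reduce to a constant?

not not p or not p
= p or not p   (double negation)
= True   (complement)

True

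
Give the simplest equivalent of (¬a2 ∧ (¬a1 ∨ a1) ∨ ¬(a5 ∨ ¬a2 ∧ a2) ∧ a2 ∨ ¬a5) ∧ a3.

(¬a2 ∧ (¬a1 ∨ a1) ∨ ¬(a5 ∨ ¬a2 ∧ a2) ∧ a2 ∨ ¬a5) ∧ a3
= (¬a2 ∧ (¬a1 ∨ a1) ∨ ¬a5 ∧ a2 ∨ ¬a5) ∧ a3   [complement / identity]
= (¬a2 ∧ (¬a1 ∨ a1) ∨ ¬a5) ∧ a3   [absorption]
= (¬a2 ∨ ¬a5) ∧ a3   [complement / identity]

(¬a2 ∨ ¬a5) ∧ a3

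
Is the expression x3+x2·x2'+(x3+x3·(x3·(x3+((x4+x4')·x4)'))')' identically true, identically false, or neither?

identically true

x3+x2·x2'+(x3+x3·(x3·(x3+((x4+x4')·x4)'))')'
= x3+(x3+x3·(x3·(x3+((x4+x4')·x4)'))')'   — complement / identity
= x3+(x3+x3·(x3·(x3+x4'))')'   — complement / identity
= x3+(x3+x3·x3')'   — absorption
= x3+x3'   — complement / identity
= 1   — complement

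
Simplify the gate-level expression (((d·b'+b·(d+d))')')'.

(((d·b'+b·(d+d))')')'
= (((d·b'+b·d)')')'
= (d·b'+b·d)'
= d'

d'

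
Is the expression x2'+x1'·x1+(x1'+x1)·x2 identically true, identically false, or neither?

identically true

x2'+x1'·x1+(x1'+x1)·x2
= x2'+(x1'+x1)·x2   — complement / identity
= x2'+x2   — complement / identity
= 1   — complement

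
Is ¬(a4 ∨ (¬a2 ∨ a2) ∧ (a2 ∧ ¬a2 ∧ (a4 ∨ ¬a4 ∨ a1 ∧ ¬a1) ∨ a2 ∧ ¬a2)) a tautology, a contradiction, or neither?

neither

¬(a4 ∨ (¬a2 ∨ a2) ∧ (a2 ∧ ¬a2 ∧ (a4 ∨ ¬a4 ∨ a1 ∧ ¬a1) ∨ a2 ∧ ¬a2))
= ¬(a4 ∨ (¬a2 ∨ a2) ∧ (a2 ∧ ¬a2 ∧ (a4 ∨ ¬a4) ∨ a2 ∧ ¬a2))   — complement / identity
= ¬(a4 ∨ (¬a2 ∨ a2) ∧ (a2 ∧ ¬a2 ∨ a2 ∧ ¬a2))   — complement / identity
= ¬(a4 ∨ a2 ∧ ¬a2 ∨ a2 ∧ ¬a2)   — complement / identity
= ¬(a4 ∨ a2 ∧ ¬a2)   — idempotence
= ¬a4   — complement / identity
This depends on a4, so it is not a constant.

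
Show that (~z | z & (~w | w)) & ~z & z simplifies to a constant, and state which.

(~z | z & (~w | w)) & ~z & z
= (~z | z) & ~z & z   — complement / identity
= ~z & z   — complement / identity
= 0   — complement

0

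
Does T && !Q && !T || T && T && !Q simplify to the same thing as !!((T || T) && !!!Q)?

Yes

E1: T && !Q && !T || T && T && !Q
    = T && !Q   — distribution
E2: !!((T || T) && !!!Q)
    = (T || T) && !!!Q   — double negation
    = T && !!!Q   — idempotence
    = T && !Q   — double negation
Both reduce to T && !Q, so they are equivalent.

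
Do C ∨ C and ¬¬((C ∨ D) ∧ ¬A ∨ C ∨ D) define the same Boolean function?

E1: C ∨ C
    = C   [idempotence]
E2: ¬¬((C ∨ D) ∧ ¬A ∨ C ∨ D)
    = ¬¬(C ∨ D)   [absorption]
    = C ∨ D   [double negation]
These differ: at A=1, C=0, D=1, E1 = 0 but E2 = 1.

No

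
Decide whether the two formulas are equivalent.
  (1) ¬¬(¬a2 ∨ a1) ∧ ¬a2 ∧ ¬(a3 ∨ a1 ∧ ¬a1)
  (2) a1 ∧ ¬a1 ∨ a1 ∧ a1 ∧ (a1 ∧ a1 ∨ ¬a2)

E1: ¬¬(¬a2 ∨ a1) ∧ ¬a2 ∧ ¬(a3 ∨ a1 ∧ ¬a1)
    = ¬¬(¬a2 ∨ a1) ∧ ¬a2 ∧ ¬a3   (complement / identity)
    = (¬a2 ∨ a1) ∧ ¬a2 ∧ ¬a3   (double negation)
    = ¬a2 ∧ ¬a3   (absorption)
E2: a1 ∧ ¬a1 ∨ a1 ∧ a1 ∧ (a1 ∧ a1 ∨ ¬a2)
    = a1 ∧ ¬a1 ∨ a1 ∧ a1   (absorption)
    = a1   (distribution)
These differ: at a1=1, a2=1, a3=0, E1 = 0 but E2 = 1.

No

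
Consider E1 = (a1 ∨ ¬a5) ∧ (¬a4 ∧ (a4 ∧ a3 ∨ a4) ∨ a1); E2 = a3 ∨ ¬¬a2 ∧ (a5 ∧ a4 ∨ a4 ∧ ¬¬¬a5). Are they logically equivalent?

No

E1: (a1 ∨ ¬a5) ∧ (¬a4 ∧ (a4 ∧ a3 ∨ a4) ∨ a1)
    = (a1 ∨ ¬a5) ∧ (¬a4 ∧ a4 ∨ a1)   — absorption
    = (a1 ∨ ¬a5) ∧ a1   — complement / identity
    = a1   — absorption
E2: a3 ∨ ¬¬a2 ∧ (a5 ∧ a4 ∨ a4 ∧ ¬¬¬a5)
    = a3 ∨ ¬¬a2 ∧ (a5 ∧ a4 ∨ a4 ∧ ¬a5)   — double negation
    = a3 ∨ ¬¬a2 ∧ a4   — distribution
    = a3 ∨ a2 ∧ a4   — double negation
These differ: at a1=0, a2=0, a3=1, a4=0, a5=1, E1 = 0 but E2 = 1.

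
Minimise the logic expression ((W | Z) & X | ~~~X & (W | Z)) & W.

W

((W | Z) & X | ~~~X & (W | Z)) & W
= ((W | Z) & X | ~X & (W | Z)) & W   (double negation)
= (W | Z) & W   (distribution)
= W   (absorption)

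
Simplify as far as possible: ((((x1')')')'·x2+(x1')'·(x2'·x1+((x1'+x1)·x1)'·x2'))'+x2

x1'+x2

((((x1')')')'·x2+(x1')'·(x2'·x1+((x1'+x1)·x1)'·x2'))'+x2
= ((((x1')')')'·x2+(x1')'·(x2'·x1+x1'·x2'))'+x2   (complement / identity)
= ((((x1')')')'·x2+(x1')'·x2')'+x2   (distribution)
= ((x1')'·x2+(x1')'·x2')'+x2   (double negation)
= ((x1')')'+x2   (distribution)
= x1'+x2   (double negation)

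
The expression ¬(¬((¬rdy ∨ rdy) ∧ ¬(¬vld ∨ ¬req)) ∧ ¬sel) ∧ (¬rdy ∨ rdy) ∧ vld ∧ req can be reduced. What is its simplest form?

¬(¬((¬rdy ∨ rdy) ∧ ¬(¬vld ∨ ¬req)) ∧ ¬sel) ∧ (¬rdy ∨ rdy) ∧ vld ∧ req
= ((¬rdy ∨ rdy) ∧ ¬(¬vld ∨ ¬req) ∨ sel) ∧ (¬rdy ∨ rdy) ∧ vld ∧ req
= ((¬rdy ∨ rdy) ∧ vld ∧ req ∨ sel) ∧ (¬rdy ∨ rdy) ∧ vld ∧ req
= (¬rdy ∨ rdy) ∧ vld ∧ req
= vld ∧ req

vld ∧ req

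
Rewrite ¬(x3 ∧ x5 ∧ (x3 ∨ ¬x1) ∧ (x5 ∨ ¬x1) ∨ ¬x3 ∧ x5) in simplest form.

¬x5

¬(x3 ∧ x5 ∧ (x3 ∨ ¬x1) ∧ (x5 ∨ ¬x1) ∨ ¬x3 ∧ x5)
= ¬(x3 ∧ x5 ∧ (x3 ∧ x5 ∨ ¬x1) ∨ ¬x3 ∧ x5)   — distribution
= ¬(x3 ∧ x5 ∨ ¬x3 ∧ x5)   — absorption
= ¬x5   — distribution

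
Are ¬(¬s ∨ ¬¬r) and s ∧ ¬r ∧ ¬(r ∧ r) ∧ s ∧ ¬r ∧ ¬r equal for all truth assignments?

Yes

E1: ¬(¬s ∨ ¬¬r)
    = s ∧ ¬r
E2: s ∧ ¬r ∧ ¬(r ∧ r) ∧ s ∧ ¬r ∧ ¬r
    = s ∧ ¬r ∧ ¬r ∧ s ∧ ¬r ∧ ¬r
    = s ∧ ¬r ∧ ¬r
    = s ∧ ¬r
Both reduce to s ∧ ¬r, so they are equivalent.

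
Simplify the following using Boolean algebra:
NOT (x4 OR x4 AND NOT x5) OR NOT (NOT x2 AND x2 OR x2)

NOT (x4 OR x4 AND NOT x5) OR NOT (NOT x2 AND x2 OR x2)
= NOT (x4 OR x4 AND NOT x5) OR NOT x2   — complement / identity
= NOT x4 OR NOT x2   — absorption

NOT x4 OR NOT x2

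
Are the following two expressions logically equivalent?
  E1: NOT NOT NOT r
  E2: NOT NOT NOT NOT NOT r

E1: NOT NOT NOT r
    = NOT r
E2: NOT NOT NOT NOT NOT r
    = NOT NOT NOT r
    = NOT r
Both reduce to NOT r, so they are equivalent.

Yes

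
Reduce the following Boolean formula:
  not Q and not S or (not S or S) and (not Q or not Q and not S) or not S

not Q and not S or (not S or S) and (not Q or not Q and not S) or not S
= not Q and not S or (not S or S) and not Q or not S   (absorption)
= not Q and not S or not Q or not S   (complement / identity)
= not Q or not S   (absorption)

not Q or not S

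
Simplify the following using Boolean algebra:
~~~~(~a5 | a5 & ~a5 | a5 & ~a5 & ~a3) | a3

~a5 | a3

~~~~(~a5 | a5 & ~a5 | a5 & ~a5 & ~a3) | a3
= ~~~~(~a5 | a5 & ~a5) | a3
= ~~~~~a5 | a3
= ~~~a5 | a3
= ~a5 | a3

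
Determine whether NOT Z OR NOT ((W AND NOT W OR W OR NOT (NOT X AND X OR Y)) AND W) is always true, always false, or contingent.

contingent

NOT Z OR NOT ((W AND NOT W OR W OR NOT (NOT X AND X OR Y)) AND W)
= NOT Z OR NOT ((W OR NOT (NOT X AND X OR Y)) AND W)   [complement / identity]
= NOT Z OR NOT ((W OR NOT Y) AND W)   [complement / identity]
= NOT Z OR NOT W   [absorption]
This depends on W, Z, so it is not a constant.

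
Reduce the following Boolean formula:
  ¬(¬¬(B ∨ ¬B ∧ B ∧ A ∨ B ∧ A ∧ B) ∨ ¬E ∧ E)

¬(¬¬(B ∨ ¬B ∧ B ∧ A ∨ B ∧ A ∧ B) ∨ ¬E ∧ E)
= ¬¬¬(B ∨ ¬B ∧ B ∧ A ∨ B ∧ A ∧ B)   (complement / identity)
= ¬¬¬(B ∨ B ∧ A)   (distribution)
= ¬(B ∨ B ∧ A)   (double negation)
= ¬B   (absorption)

¬B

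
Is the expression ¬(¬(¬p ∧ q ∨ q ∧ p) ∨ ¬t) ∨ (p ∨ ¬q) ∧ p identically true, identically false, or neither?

neither

¬(¬(¬p ∧ q ∨ q ∧ p) ∨ ¬t) ∨ (p ∨ ¬q) ∧ p
= ¬(¬q ∨ ¬t) ∨ (p ∨ ¬q) ∧ p   [distribution]
= ¬(¬q ∨ ¬t) ∨ p   [absorption]
= q ∧ t ∨ p   [De Morgan]
This depends on p, q, t, so it is not a constant.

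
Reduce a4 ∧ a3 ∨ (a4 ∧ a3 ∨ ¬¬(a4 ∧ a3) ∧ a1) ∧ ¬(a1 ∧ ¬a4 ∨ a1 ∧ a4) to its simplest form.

a4 ∧ a3 ∨ (a4 ∧ a3 ∨ ¬¬(a4 ∧ a3) ∧ a1) ∧ ¬(a1 ∧ ¬a4 ∨ a1 ∧ a4)
= a4 ∧ a3 ∨ (a4 ∧ a3 ∨ ¬¬(a4 ∧ a3) ∧ a1) ∧ ¬a1
= a4 ∧ a3 ∨ (a4 ∧ a3 ∨ a4 ∧ a3 ∧ a1) ∧ ¬a1
= a4 ∧ a3 ∨ a4 ∧ a3 ∧ ¬a1
= a4 ∧ a3

a4 ∧ a3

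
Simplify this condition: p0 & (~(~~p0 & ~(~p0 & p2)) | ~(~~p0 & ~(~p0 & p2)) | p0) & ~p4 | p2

p0 & ~p4 | p2

p0 & (~(~~p0 & ~(~p0 & p2)) | ~(~~p0 & ~(~p0 & p2)) | p0) & ~p4 | p2
= p0 & (~(~~p0 & ~(~p0 & p2)) | p0) & ~p4 | p2   (idempotence)
= p0 & (~p0 | ~p0 & p2 | p0) & ~p4 | p2   (De Morgan)
= p0 & (~p0 | p0) & ~p4 | p2   (absorption)
= p0 & ~p4 | p2   (complement / identity)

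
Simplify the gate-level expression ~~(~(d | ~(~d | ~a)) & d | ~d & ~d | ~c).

~~(~(d | ~(~d | ~a)) & d | ~d & ~d | ~c)
= ~~(~(d | d & a) & d | ~d & ~d | ~c)   [De Morgan]
= ~(d | d & a) & d | ~d & ~d | ~c   [double negation]
= ~d & d | ~d & ~d | ~c   [absorption]
= ~d | ~c   [distribution]

~d | ~c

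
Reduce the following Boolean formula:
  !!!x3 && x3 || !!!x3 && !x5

!!!x3 && x3 || !!!x3 && !x5
= !x3 && x3 || !!!x3 && !x5   — double negation
= !x3 && x3 || !x3 && !x5   — double negation
= !x3 && !x5   — complement / identity

!x3 && !x5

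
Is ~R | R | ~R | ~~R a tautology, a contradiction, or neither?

tautology

~R | R | ~R | ~~R
= ~R | R | ~R | R   — double negation
= ~R | R   — idempotence
= 1   — complement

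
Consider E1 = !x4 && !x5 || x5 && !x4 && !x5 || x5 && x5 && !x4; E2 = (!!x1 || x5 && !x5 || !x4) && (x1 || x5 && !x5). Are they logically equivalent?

E1: !x4 && !x5 || x5 && !x4 && !x5 || x5 && x5 && !x4
    = !x4 && !x5 || x5 && !x4   [distribution]
    = !x4   [distribution]
E2: (!!x1 || x5 && !x5 || !x4) && (x1 || x5 && !x5)
    = (x1 || x5 && !x5 || !x4) && (x1 || x5 && !x5)   [double negation]
    = x1 || x5 && !x5   [absorption]
    = x1   [complement / identity]
These differ: at x1=1, x4=1, x5=0, E1 = 0 but E2 = 1.

No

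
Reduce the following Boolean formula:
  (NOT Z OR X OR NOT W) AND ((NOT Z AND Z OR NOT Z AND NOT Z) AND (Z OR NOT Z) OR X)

(NOT Z OR X OR NOT W) AND ((NOT Z AND Z OR NOT Z AND NOT Z) AND (Z OR NOT Z) OR X)
= (NOT Z OR X OR NOT W) AND (NOT Z AND (Z OR NOT Z) OR X)   [distribution]
= (NOT Z OR X OR NOT W) AND (NOT Z OR X)   [complement / identity]
= NOT Z OR X   [absorption]

NOT Z OR X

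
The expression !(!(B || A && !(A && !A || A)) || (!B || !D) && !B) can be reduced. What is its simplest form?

B

!(!(B || A && !(A && !A || A)) || (!B || !D) && !B)
= !(!(B || A && !(A && !A || A)) || !B)   (absorption)
= !(!(B || A && !A) || !B)   (complement / identity)
= !(!B || !B)   (complement / identity)
= !!B   (idempotence)
= B   (double negation)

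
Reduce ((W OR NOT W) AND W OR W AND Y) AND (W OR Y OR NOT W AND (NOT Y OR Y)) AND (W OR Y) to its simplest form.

W

((W OR NOT W) AND W OR W AND Y) AND (W OR Y OR NOT W AND (NOT Y OR Y)) AND (W OR Y)
= (W OR W AND Y) AND (W OR Y OR NOT W AND (NOT Y OR Y)) AND (W OR Y)
= (W OR W AND Y) AND (W OR Y OR NOT W) AND (W OR Y)
= W AND (W OR Y OR NOT W) AND (W OR Y)
= W AND (W OR Y)
= W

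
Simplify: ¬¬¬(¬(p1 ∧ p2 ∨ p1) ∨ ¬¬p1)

False

¬¬¬(¬(p1 ∧ p2 ∨ p1) ∨ ¬¬p1)
= ¬(¬(p1 ∧ p2 ∨ p1) ∨ ¬¬p1)   — double negation
= ¬(¬p1 ∨ ¬¬p1)   — absorption
= p1 ∧ ¬p1   — De Morgan
= False   — complement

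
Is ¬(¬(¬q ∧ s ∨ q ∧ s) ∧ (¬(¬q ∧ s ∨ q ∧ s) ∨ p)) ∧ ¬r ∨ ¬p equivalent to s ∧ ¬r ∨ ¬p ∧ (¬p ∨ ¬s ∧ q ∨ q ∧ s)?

Yes

E1: ¬(¬(¬q ∧ s ∨ q ∧ s) ∧ (¬(¬q ∧ s ∨ q ∧ s) ∨ p)) ∧ ¬r ∨ ¬p
    = ¬¬(¬q ∧ s ∨ q ∧ s) ∧ ¬r ∨ ¬p   (absorption)
    = ¬¬s ∧ ¬r ∨ ¬p   (distribution)
    = s ∧ ¬r ∨ ¬p   (double negation)
E2: s ∧ ¬r ∨ ¬p ∧ (¬p ∨ ¬s ∧ q ∨ q ∧ s)
    = s ∧ ¬r ∨ ¬p ∧ (¬p ∨ q)   (distribution)
    = s ∧ ¬r ∨ ¬p   (absorption)
Both reduce to s ∧ ¬r ∨ ¬p, so they are equivalent.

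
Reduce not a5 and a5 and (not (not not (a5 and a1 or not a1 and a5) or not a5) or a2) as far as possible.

False

not a5 and a5 and (not (not not (a5 and a1 or not a1 and a5) or not a5) or a2)
= not a5 and a5 and (not (not not a5 or not a5) or a2)   [distribution]
= not a5 and a5 and (not a5 and a5 or a2)   [De Morgan]
= not a5 and a5   [absorption]
= False   [complement]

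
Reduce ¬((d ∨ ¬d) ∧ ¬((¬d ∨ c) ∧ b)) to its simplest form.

(¬d ∨ c) ∧ b

¬((d ∨ ¬d) ∧ ¬((¬d ∨ c) ∧ b))
= ¬¬((¬d ∨ c) ∧ b)   (complement / identity)
= (¬d ∨ c) ∧ b   (double negation)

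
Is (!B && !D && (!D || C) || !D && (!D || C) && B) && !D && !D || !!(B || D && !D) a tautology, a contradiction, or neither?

neither

(!B && !D && (!D || C) || !D && (!D || C) && B) && !D && !D || !!(B || D && !D)
= !D && (!D || C) && !D && !D || !!(B || D && !D)   (distribution)
= !D && !D && !D || !!(B || D && !D)   (absorption)
= !D && !D || !!(B || D && !D)   (idempotence)
= !D && !D || !!B   (complement / identity)
= !D || !!B   (idempotence)
= !D || B   (double negation)
This depends on B, D, so it is not a constant.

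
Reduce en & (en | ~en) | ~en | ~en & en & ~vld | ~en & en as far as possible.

en & (en | ~en) | ~en | ~en & en & ~vld | ~en & en
= en | ~en | ~en & en & ~vld | ~en & en
= en | ~en | ~en & en
= en | ~en
= 1

1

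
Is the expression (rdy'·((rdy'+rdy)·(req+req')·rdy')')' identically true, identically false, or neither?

identically true

(rdy'·((rdy'+rdy)·(req+req')·rdy')')'
= rdy+(rdy'+rdy)·(req+req')·rdy'   — De Morgan
= rdy+(req+req')·rdy'   — complement / identity
= rdy+rdy'   — complement / identity
= 1   — complement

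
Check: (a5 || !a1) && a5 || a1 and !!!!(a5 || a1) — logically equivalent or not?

Yes

E1: (a5 || !a1) && a5 || a1
    = a5 || a1   — absorption
E2: !!!!(a5 || a1)
    = !!(a5 || a1)   — double negation
    = a5 || a1   — double negation
Both reduce to a5 || a1, so they are equivalent.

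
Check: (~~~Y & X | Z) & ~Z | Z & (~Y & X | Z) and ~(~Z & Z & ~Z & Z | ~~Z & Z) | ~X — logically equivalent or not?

E1: (~~~Y & X | Z) & ~Z | Z & (~Y & X | Z)
    = (~Y & X | Z) & ~Z | Z & (~Y & X | Z)   — double negation
    = ~Y & X | Z   — distribution
E2: ~(~Z & Z & ~Z & Z | ~~Z & Z) | ~X
    = ~(~Z & Z | ~~Z & Z) | ~X   — idempotence
    = ~(~Z & Z | Z & Z) | ~X   — double negation
    = ~Z | ~X   — distribution
These differ: at X=0, Y=1, Z=0, E1 = 0 but E2 = 1.

No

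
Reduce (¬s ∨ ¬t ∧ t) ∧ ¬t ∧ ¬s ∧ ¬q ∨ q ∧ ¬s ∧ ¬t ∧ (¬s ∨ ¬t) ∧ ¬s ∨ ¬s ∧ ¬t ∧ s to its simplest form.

¬s ∧ ¬t

(¬s ∨ ¬t ∧ t) ∧ ¬t ∧ ¬s ∧ ¬q ∨ q ∧ ¬s ∧ ¬t ∧ (¬s ∨ ¬t) ∧ ¬s ∨ ¬s ∧ ¬t ∧ s
= (¬s ∨ ¬t ∧ t) ∧ ¬t ∧ ¬s ∧ ¬q ∨ q ∧ ¬s ∧ ¬t ∧ ¬s ∨ ¬s ∧ ¬t ∧ s   [absorption]
= ¬s ∧ ¬t ∧ ¬s ∧ ¬q ∨ q ∧ ¬s ∧ ¬t ∧ ¬s ∨ ¬s ∧ ¬t ∧ s   [complement / identity]
= ¬s ∧ ¬t ∧ ¬s ∨ ¬s ∧ ¬t ∧ s   [distribution]
= ¬s ∧ ¬t   [distribution]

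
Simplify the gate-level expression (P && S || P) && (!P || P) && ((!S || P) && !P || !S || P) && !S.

P && !S

(P && S || P) && (!P || P) && ((!S || P) && !P || !S || P) && !S
= P && (!P || P) && ((!S || P) && !P || !S || P) && !S   (absorption)
= P && ((!S || P) && !P || !S || P) && !S   (complement / identity)
= P && (!S || P) && !S   (absorption)
= P && !S   (absorption)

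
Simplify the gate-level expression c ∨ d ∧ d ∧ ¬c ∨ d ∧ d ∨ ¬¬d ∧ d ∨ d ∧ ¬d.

c ∨ d ∧ d ∧ ¬c ∨ d ∧ d ∨ ¬¬d ∧ d ∨ d ∧ ¬d
= c ∨ d ∧ d ∧ ¬c ∨ d ∧ d ∨ d ∧ d ∨ d ∧ ¬d   (double negation)
= c ∨ d ∧ d ∨ d ∧ d ∨ d ∧ ¬d   (absorption)
= c ∨ (d ∨ d) ∧ d ∨ d ∧ ¬d   (distribution)
= c ∨ d ∧ d ∨ d ∧ ¬d   (idempotence)
= c ∨ d   (distribution)

c ∨ d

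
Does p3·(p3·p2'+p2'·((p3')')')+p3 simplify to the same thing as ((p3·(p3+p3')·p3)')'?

E1: p3·(p3·p2'+p2'·((p3')')')+p3
    = p3·(p3·p2'+p2'·p3')+p3   [double negation]
    = p3·p2'+p3   [distribution]
    = p3   [absorption]
E2: ((p3·(p3+p3')·p3)')'
    = ((p3·p3)')'   [complement / identity]
    = p3·p3   [double negation]
    = p3   [idempotence]
Both reduce to p3, so they are equivalent.

Yes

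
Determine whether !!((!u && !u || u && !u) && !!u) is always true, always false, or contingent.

!!((!u && !u || u && !u) && !!u)
= !!((!u && !u || u && !u) && u)
= !!(!u && u)
= !u && u
= false

always false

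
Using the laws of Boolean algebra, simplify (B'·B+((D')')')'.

(B'·B+((D')')')'
= (B'·B+D')'   (double negation)
= (D')'   (complement / identity)
= D   (double negation)

D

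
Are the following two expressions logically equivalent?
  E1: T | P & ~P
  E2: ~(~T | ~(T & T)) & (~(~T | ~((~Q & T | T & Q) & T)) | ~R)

Yes

E1: T | P & ~P
    = T   [complement / identity]
E2: ~(~T | ~(T & T)) & (~(~T | ~((~Q & T | T & Q) & T)) | ~R)
    = ~(~T | ~(T & T)) & (~(~T | ~(T & T)) | ~R)   [distribution]
    = ~(~T | ~(T & T))   [absorption]
    = ~(~T | ~T)   [idempotence]
    = T & T   [De Morgan]
    = T   [idempotence]
Both reduce to T, so they are equivalent.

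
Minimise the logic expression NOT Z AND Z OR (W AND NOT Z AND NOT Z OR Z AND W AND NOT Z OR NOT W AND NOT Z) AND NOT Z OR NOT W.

NOT Z AND Z OR (W AND NOT Z AND NOT Z OR Z AND W AND NOT Z OR NOT W AND NOT Z) AND NOT Z OR NOT W
= NOT Z AND Z OR (W AND NOT Z OR NOT W AND NOT Z) AND NOT Z OR NOT W   (distribution)
= NOT Z AND Z OR NOT Z AND NOT Z OR NOT W   (distribution)
= NOT Z OR NOT W   (distribution)

NOT Z OR NOT W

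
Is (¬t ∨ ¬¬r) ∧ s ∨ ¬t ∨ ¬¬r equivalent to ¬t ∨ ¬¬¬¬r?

Yes

E1: (¬t ∨ ¬¬r) ∧ s ∨ ¬t ∨ ¬¬r
    = ¬t ∨ ¬¬r   (absorption)
    = ¬t ∨ r   (double negation)
E2: ¬t ∨ ¬¬¬¬r
    = ¬t ∨ ¬¬r   (double negation)
    = ¬t ∨ r   (double negation)
Both reduce to ¬t ∨ r, so they are equivalent.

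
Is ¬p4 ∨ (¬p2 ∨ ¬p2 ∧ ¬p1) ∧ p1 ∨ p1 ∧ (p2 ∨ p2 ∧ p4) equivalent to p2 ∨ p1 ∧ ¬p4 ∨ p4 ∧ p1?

E1: ¬p4 ∨ (¬p2 ∨ ¬p2 ∧ ¬p1) ∧ p1 ∨ p1 ∧ (p2 ∨ p2 ∧ p4)
    = ¬p4 ∨ ¬p2 ∧ p1 ∨ p1 ∧ (p2 ∨ p2 ∧ p4)
    = ¬p4 ∨ ¬p2 ∧ p1 ∨ p1 ∧ p2
    = ¬p4 ∨ p1
E2: p2 ∨ p1 ∧ ¬p4 ∨ p4 ∧ p1
    = p2 ∨ p1
These differ: at p1=0, p2=1, p4=1, E1 = 0 but E2 = 1.

No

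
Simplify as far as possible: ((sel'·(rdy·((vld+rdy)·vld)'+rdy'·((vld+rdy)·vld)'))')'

sel'·vld'

((sel'·(rdy·((vld+rdy)·vld)'+rdy'·((vld+rdy)·vld)'))')'
= ((sel'·((vld+rdy)·vld)')')'   (distribution)
= sel'·((vld+rdy)·vld)'   (double negation)
= sel'·vld'   (absorption)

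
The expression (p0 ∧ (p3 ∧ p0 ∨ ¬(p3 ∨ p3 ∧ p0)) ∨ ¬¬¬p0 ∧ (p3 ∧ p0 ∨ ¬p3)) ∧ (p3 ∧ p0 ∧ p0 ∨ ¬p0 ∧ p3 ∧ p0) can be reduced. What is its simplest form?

(p0 ∧ (p3 ∧ p0 ∨ ¬(p3 ∨ p3 ∧ p0)) ∨ ¬¬¬p0 ∧ (p3 ∧ p0 ∨ ¬p3)) ∧ (p3 ∧ p0 ∧ p0 ∨ ¬p0 ∧ p3 ∧ p0)
= (p0 ∧ (p3 ∧ p0 ∨ ¬(p3 ∨ p3 ∧ p0)) ∨ ¬¬¬p0 ∧ (p3 ∧ p0 ∨ ¬p3)) ∧ p3 ∧ p0
= (p0 ∧ (p3 ∧ p0 ∨ ¬(p3 ∨ p3 ∧ p0)) ∨ ¬p0 ∧ (p3 ∧ p0 ∨ ¬p3)) ∧ p3 ∧ p0
= (p0 ∧ (p3 ∧ p0 ∨ ¬p3) ∨ ¬p0 ∧ (p3 ∧ p0 ∨ ¬p3)) ∧ p3 ∧ p0
= (p3 ∧ p0 ∨ ¬p3) ∧ p3 ∧ p0
= p3 ∧ p0

p3 ∧ p0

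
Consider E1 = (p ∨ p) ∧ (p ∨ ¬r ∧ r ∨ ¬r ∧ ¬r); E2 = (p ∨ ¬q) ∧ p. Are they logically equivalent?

E1: (p ∨ p) ∧ (p ∨ ¬r ∧ r ∨ ¬r ∧ ¬r)
    = (p ∨ p) ∧ (p ∨ ¬r)
    = p ∧ (p ∨ ¬r)
    = p
E2: (p ∨ ¬q) ∧ p
    = p
Both reduce to p, so they are equivalent.

Yes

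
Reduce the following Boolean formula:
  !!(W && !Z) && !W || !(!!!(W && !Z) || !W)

!!(W && !Z) && !W || !(!!!(W && !Z) || !W)
= !!(W && !Z) && !W || !!(W && !Z) && W   [De Morgan]
= !!(W && !Z)   [distribution]
= W && !Z   [double negation]

W && !Z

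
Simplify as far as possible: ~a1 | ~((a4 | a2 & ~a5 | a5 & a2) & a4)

~a1 | ~((a4 | a2 & ~a5 | a5 & a2) & a4)
= ~a1 | ~((a4 | a2) & a4)   (distribution)
= ~a1 | ~a4   (absorption)

~a1 | ~a4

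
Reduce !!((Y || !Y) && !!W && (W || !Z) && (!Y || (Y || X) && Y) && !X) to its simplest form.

W && !X

!!((Y || !Y) && !!W && (W || !Z) && (!Y || (Y || X) && Y) && !X)
= !!((Y || !Y) && !!W && (W || !Z) && (!Y || Y) && !X)   — absorption
= !!((Y || !Y) && W && (W || !Z) && (!Y || Y) && !X)   — double negation
= !!((Y || !Y) && W && (!Y || Y) && !X)   — absorption
= !!((Y || !Y) && W && !X)   — complement / identity
= (Y || !Y) && W && !X   — double negation
= W && !X   — complement / identity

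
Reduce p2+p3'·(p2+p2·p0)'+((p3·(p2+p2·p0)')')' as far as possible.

1

p2+p3'·(p2+p2·p0)'+((p3·(p2+p2·p0)')')'
= p2+p3'·(p2+p2·p0)'+p3·(p2+p2·p0)'
= p2+(p2+p2·p0)'
= p2+p2'
= 1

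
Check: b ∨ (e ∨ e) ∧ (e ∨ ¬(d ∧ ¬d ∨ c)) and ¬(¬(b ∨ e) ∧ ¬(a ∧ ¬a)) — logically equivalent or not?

Yes

E1: b ∨ (e ∨ e) ∧ (e ∨ ¬(d ∧ ¬d ∨ c))
    = b ∨ (e ∨ e) ∧ (e ∨ ¬c)   [complement / identity]
    = b ∨ e ∧ ¬c ∨ e   [distribution]
    = b ∨ e   [absorption]
E2: ¬(¬(b ∨ e) ∧ ¬(a ∧ ¬a))
    = b ∨ e ∨ a ∧ ¬a   [De Morgan]
    = b ∨ e   [complement / identity]
Both reduce to b ∨ e, so they are equivalent.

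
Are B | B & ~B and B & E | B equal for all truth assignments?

Yes

E1: B | B & ~B
    = B   [complement / identity]
E2: B & E | B
    = B   [absorption]
Both reduce to B, so they are equivalent.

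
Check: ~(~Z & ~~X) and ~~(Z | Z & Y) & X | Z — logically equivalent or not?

No

E1: ~(~Z & ~~X)
    = Z | ~X   — De Morgan
E2: ~~(Z | Z & Y) & X | Z
    = ~~Z & X | Z   — absorption
    = Z & X | Z   — double negation
    = Z   — absorption
These differ: at X=0, Y=0, Z=0, E1 = 1 but E2 = 0.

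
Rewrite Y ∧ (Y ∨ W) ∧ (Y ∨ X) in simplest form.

Y

Y ∧ (Y ∨ W) ∧ (Y ∨ X)
= Y ∧ (Y ∨ X)   [absorption]
= Y   [absorption]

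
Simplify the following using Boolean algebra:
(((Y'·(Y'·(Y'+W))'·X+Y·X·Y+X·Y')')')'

(((Y'·(Y'·(Y'+W))'·X+Y·X·Y+X·Y')')')'
= (((Y'·(Y')'·X+Y·X·Y+X·Y')')')'   (absorption)
= (((Y'·Y·X+Y·X·Y+X·Y')')')'   (double negation)
= (((Y·X+X·Y')')')'   (distribution)
= ((X')')'   (distribution)
= X'   (double negation)

X'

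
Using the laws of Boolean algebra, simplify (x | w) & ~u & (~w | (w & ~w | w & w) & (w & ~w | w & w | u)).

(x | w) & ~u

(x | w) & ~u & (~w | (w & ~w | w & w) & (w & ~w | w & w | u))
= (x | w) & ~u & (~w | w & ~w | w & w)   — absorption
= (x | w) & ~u & (~w | w)   — distribution
= (x | w) & ~u   — complement / identity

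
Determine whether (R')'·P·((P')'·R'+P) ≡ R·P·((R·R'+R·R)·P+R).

E1: (R')'·P·((P')'·R'+P)
    = (R')'·P·(P·R'+P)   [double negation]
    = R·P·(P·R'+P)   [double negation]
    = R·P·P   [absorption]
    = R·P   [idempotence]
E2: R·P·((R·R'+R·R)·P+R)
    = R·P·(R·P+R)   [distribution]
    = R·P   [absorption]
Both reduce to R·P, so they are equivalent.

Yes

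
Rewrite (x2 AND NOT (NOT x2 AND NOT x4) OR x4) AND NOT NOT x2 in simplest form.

(x2 AND NOT (NOT x2 AND NOT x4) OR x4) AND NOT NOT x2
= (x2 AND NOT (NOT x2 AND NOT x4) OR x4) AND x2   [double negation]
= (x2 AND (x2 OR x4) OR x4) AND x2   [De Morgan]
= (x2 OR x4) AND x2   [absorption]
= x2   [absorption]

x2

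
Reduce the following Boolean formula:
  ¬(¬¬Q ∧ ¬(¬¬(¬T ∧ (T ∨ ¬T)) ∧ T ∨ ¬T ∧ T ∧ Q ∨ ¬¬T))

¬(¬¬Q ∧ ¬(¬¬(¬T ∧ (T ∨ ¬T)) ∧ T ∨ ¬T ∧ T ∧ Q ∨ ¬¬T))
= ¬(¬¬Q ∧ ¬(¬¬¬T ∧ T ∨ ¬T ∧ T ∧ Q ∨ ¬¬T))   [complement / identity]
= ¬(¬¬Q ∧ ¬(¬T ∧ T ∨ ¬T ∧ T ∧ Q ∨ ¬¬T))   [double negation]
= ¬(¬¬Q ∧ ¬(¬T ∧ T ∨ ¬¬T))   [absorption]
= ¬(¬¬Q ∧ ¬¬¬T)   [complement / identity]
= ¬(¬¬Q ∧ ¬T)   [double negation]
= ¬Q ∨ T   [De Morgan]

¬Q ∨ T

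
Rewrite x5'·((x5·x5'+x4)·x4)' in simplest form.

x5'·x4'

x5'·((x5·x5'+x4)·x4)'
= x5'·(x4·x4)'   — complement / identity
= x5'·x4'   — idempotence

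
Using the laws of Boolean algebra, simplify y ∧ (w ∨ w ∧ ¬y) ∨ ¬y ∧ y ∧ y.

y ∧ w

y ∧ (w ∨ w ∧ ¬y) ∨ ¬y ∧ y ∧ y
= y ∧ w ∨ ¬y ∧ y ∧ y   [absorption]
= y ∧ w ∨ ¬y ∧ y   [idempotence]
= y ∧ w   [complement / identity]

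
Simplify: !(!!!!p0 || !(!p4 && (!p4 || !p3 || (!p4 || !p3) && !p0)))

!(!!!!p0 || !(!p4 && (!p4 || !p3 || (!p4 || !p3) && !p0)))
= !(!!!!p0 || !(!p4 && (!p4 || !p3)))
= !(!!!!p0 || !!p4)
= !!!p0 && !p4
= !p0 && !p4

!p0 && !p4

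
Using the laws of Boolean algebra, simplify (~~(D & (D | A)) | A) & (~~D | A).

D | A

(~~(D & (D | A)) | A) & (~~D | A)
= (~~D | A) & (~~D | A)   [absorption]
= ~~D | A   [idempotence]
= D | A   [double negation]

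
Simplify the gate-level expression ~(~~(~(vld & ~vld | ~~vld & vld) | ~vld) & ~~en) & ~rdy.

~(~~(~(vld & ~vld | ~~vld & vld) | ~vld) & ~~en) & ~rdy
= ~(~((vld & ~vld | ~~vld & vld) & vld) & ~~en) & ~rdy   — De Morgan
= ~(~((vld & ~vld | vld & vld) & vld) & ~~en) & ~rdy   — double negation
= ((vld & ~vld | vld & vld) & vld | ~en) & ~rdy   — De Morgan
= (vld & vld | ~en) & ~rdy   — distribution
= (vld | ~en) & ~rdy   — idempotence

(vld | ~en) & ~rdy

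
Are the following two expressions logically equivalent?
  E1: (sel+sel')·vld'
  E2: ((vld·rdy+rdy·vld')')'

E1: (sel+sel')·vld'
    = vld'   [complement / identity]
E2: ((vld·rdy+rdy·vld')')'
    = (rdy')'   [distribution]
    = rdy   [double negation]
These differ: at rdy=1, sel=0, vld=1, E1 = 0 but E2 = 1.

No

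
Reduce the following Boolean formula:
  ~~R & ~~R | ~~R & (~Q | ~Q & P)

R

~~R & ~~R | ~~R & (~Q | ~Q & P)
= ~~R & ~~R | ~~R & ~Q   [absorption]
= ~~R & (~~R | ~Q)   [distribution]
= ~~R   [absorption]
= R   [double negation]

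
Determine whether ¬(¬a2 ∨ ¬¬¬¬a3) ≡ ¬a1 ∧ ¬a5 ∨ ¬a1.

E1: ¬(¬a2 ∨ ¬¬¬¬a3)
    = a2 ∧ ¬¬¬a3   (De Morgan)
    = a2 ∧ ¬a3   (double negation)
E2: ¬a1 ∧ ¬a5 ∨ ¬a1
    = ¬a1   (absorption)
These differ: at a1=0, a2=0, a3=0, a5=0, E1 = 0 but E2 = 1.

No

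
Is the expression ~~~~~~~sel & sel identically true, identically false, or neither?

identically false

~~~~~~~sel & sel
= ~~~~~sel & sel   (double negation)
= ~~~sel & sel   (double negation)
= ~sel & sel   (double negation)
= 0   (complement)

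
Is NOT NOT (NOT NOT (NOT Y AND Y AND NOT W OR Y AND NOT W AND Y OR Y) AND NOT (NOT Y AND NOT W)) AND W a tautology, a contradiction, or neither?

NOT NOT (NOT NOT (NOT Y AND Y AND NOT W OR Y AND NOT W AND Y OR Y) AND NOT (NOT Y AND NOT W)) AND W
= NOT NOT (NOT NOT (Y AND NOT W OR Y) AND NOT (NOT Y AND NOT W)) AND W   [distribution]
= NOT NOT (NOT NOT Y AND NOT (NOT Y AND NOT W)) AND W   [absorption]
= NOT (NOT Y OR NOT Y AND NOT W) AND W   [De Morgan]
= NOT NOT Y AND W   [absorption]
= Y AND W   [double negation]
This depends on W, Y, so it is not a constant.

neither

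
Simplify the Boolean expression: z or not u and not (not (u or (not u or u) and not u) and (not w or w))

z or not u

z or not u and not (not (u or (not u or u) and not u) and (not w or w))
= z or not u and not (not (u or not u) and (not w or w))   — complement / identity
= z or not u and not not (u or not u)   — complement / identity
= z or not u and (u or not u)   — double negation
= z or not u   — complement / identity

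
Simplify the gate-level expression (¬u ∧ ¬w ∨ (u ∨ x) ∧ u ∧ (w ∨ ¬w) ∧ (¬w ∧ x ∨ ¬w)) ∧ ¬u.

¬w ∧ ¬u

(¬u ∧ ¬w ∨ (u ∨ x) ∧ u ∧ (w ∨ ¬w) ∧ (¬w ∧ x ∨ ¬w)) ∧ ¬u
= (¬u ∧ ¬w ∨ (u ∨ x) ∧ u ∧ (¬w ∧ x ∨ ¬w)) ∧ ¬u   (complement / identity)
= (¬u ∧ ¬w ∨ u ∧ (¬w ∧ x ∨ ¬w)) ∧ ¬u   (absorption)
= (¬u ∧ ¬w ∨ u ∧ ¬w) ∧ ¬u   (absorption)
= ¬w ∧ ¬u   (distribution)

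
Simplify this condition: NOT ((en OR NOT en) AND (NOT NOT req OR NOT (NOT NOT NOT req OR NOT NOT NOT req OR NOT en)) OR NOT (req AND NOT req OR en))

NOT req AND en

NOT ((en OR NOT en) AND (NOT NOT req OR NOT (NOT NOT NOT req OR NOT NOT NOT req OR NOT en)) OR NOT (req AND NOT req OR en))
= NOT ((en OR NOT en) AND (NOT NOT req OR NOT (NOT NOT NOT req OR NOT NOT NOT req OR NOT en)) OR NOT en)   [complement / identity]
= NOT ((en OR NOT en) AND (NOT NOT req OR NOT (NOT NOT NOT req OR NOT en)) OR NOT en)   [idempotence]
= NOT (NOT NOT req OR NOT (NOT NOT NOT req OR NOT en) OR NOT en)   [complement / identity]
= NOT (NOT NOT req OR NOT NOT req AND en OR NOT en)   [De Morgan]
= NOT (NOT NOT req OR NOT en)   [absorption]
= NOT req AND en   [De Morgan]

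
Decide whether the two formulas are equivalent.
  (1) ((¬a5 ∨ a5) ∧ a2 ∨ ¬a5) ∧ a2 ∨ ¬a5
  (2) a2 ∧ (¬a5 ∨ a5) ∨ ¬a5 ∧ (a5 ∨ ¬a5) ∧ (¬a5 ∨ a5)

E1: ((¬a5 ∨ a5) ∧ a2 ∨ ¬a5) ∧ a2 ∨ ¬a5
    = (a2 ∨ ¬a5) ∧ a2 ∨ ¬a5   [complement / identity]
    = a2 ∨ ¬a5   [absorption]
E2: a2 ∧ (¬a5 ∨ a5) ∨ ¬a5 ∧ (a5 ∨ ¬a5) ∧ (¬a5 ∨ a5)
    = a2 ∧ (¬a5 ∨ a5) ∨ ¬a5 ∧ (a5 ∨ ¬a5)   [complement / identity]
    = a2 ∧ (¬a5 ∨ a5) ∨ ¬a5   [complement / identity]
    = a2 ∨ ¬a5   [complement / identity]
Both reduce to a2 ∨ ¬a5, so they are equivalent.

Yes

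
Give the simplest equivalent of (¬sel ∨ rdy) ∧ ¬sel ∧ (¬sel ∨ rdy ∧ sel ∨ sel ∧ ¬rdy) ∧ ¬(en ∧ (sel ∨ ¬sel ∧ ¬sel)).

¬sel ∧ ¬en

(¬sel ∨ rdy) ∧ ¬sel ∧ (¬sel ∨ rdy ∧ sel ∨ sel ∧ ¬rdy) ∧ ¬(en ∧ (sel ∨ ¬sel ∧ ¬sel))
= (¬sel ∨ rdy) ∧ ¬sel ∧ (¬sel ∨ rdy ∧ sel ∨ sel ∧ ¬rdy) ∧ ¬(en ∧ (sel ∨ ¬sel))   [idempotence]
= (¬sel ∨ rdy) ∧ ¬sel ∧ (¬sel ∨ sel) ∧ ¬(en ∧ (sel ∨ ¬sel))   [distribution]
= (¬sel ∨ rdy) ∧ ¬sel ∧ ¬(en ∧ (sel ∨ ¬sel))   [complement / identity]
= ¬sel ∧ ¬(en ∧ (sel ∨ ¬sel))   [absorption]
= ¬sel ∧ ¬en   [complement / identity]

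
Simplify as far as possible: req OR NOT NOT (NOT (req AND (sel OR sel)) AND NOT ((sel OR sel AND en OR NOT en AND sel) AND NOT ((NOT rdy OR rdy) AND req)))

req OR NOT NOT (NOT (req AND (sel OR sel)) AND NOT ((sel OR sel AND en OR NOT en AND sel) AND NOT ((NOT rdy OR rdy) AND req)))
= req OR NOT NOT (NOT (req AND (sel OR sel)) AND NOT ((sel OR sel) AND NOT ((NOT rdy OR rdy) AND req)))   (distribution)
= req OR NOT NOT (NOT (req AND (sel OR sel)) AND NOT ((sel OR sel) AND NOT req))   (complement / identity)
= req OR NOT (req AND (sel OR sel) OR (sel OR sel) AND NOT req)   (De Morgan)
= req OR NOT (sel OR sel)   (distribution)
= req OR NOT sel   (idempotence)

req OR NOT sel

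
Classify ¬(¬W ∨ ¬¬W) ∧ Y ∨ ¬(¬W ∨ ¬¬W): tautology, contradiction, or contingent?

¬(¬W ∨ ¬¬W) ∧ Y ∨ ¬(¬W ∨ ¬¬W)
= ¬(¬W ∨ ¬¬W)
= W ∧ ¬W
= False

contradiction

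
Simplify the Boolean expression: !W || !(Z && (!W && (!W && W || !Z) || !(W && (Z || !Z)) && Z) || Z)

!W || !(Z && (!W && (!W && W || !Z) || !(W && (Z || !Z)) && Z) || Z)
= !W || !(Z && (!W && (!W && W || !Z) || !W && Z) || Z)   (complement / identity)
= !W || !(Z && (!W && !Z || !W && Z) || Z)   (complement / identity)
= !W || !(Z && !W || Z)   (distribution)
= !W || !Z   (absorption)

!W || !Z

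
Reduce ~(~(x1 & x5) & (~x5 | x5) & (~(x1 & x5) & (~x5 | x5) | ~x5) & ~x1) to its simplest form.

x1

~(~(x1 & x5) & (~x5 | x5) & (~(x1 & x5) & (~x5 | x5) | ~x5) & ~x1)
= ~(~(x1 & x5) & (~x5 | x5) & ~x1)   (absorption)
= ~(~(x1 & x5) & ~x1)   (complement / identity)
= x1 & x5 | x1   (De Morgan)
= x1   (absorption)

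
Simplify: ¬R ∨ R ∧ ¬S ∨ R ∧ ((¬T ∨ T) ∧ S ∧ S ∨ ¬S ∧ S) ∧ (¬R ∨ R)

¬R ∨ R ∧ ¬S ∨ R ∧ ((¬T ∨ T) ∧ S ∧ S ∨ ¬S ∧ S) ∧ (¬R ∨ R)
= ¬R ∨ R ∧ ¬S ∨ R ∧ (S ∧ S ∨ ¬S ∧ S) ∧ (¬R ∨ R)
= ¬R ∨ R ∧ ¬S ∨ R ∧ (S ∧ S ∨ ¬S ∧ S)
= ¬R ∨ R ∧ ¬S ∨ R ∧ S
= ¬R ∨ R
= True

True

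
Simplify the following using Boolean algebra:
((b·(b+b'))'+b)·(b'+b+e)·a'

a'

((b·(b+b'))'+b)·(b'+b+e)·a'
= (b'+b)·(b'+b+e)·a'   — complement / identity
= (b'+b)·a'   — absorption
= a'   — complement / identity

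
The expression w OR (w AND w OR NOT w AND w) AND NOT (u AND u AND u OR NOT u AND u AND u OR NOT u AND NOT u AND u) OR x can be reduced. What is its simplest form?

w OR (w AND w OR NOT w AND w) AND NOT (u AND u AND u OR NOT u AND u AND u OR NOT u AND NOT u AND u) OR x
= w OR w AND NOT (u AND u AND u OR NOT u AND u AND u OR NOT u AND NOT u AND u) OR x   — distribution
= w OR w AND NOT (u AND u AND u OR NOT u AND u) OR x   — distribution
= w OR w AND NOT (u AND u OR NOT u AND u) OR x   — idempotence
= w OR w AND NOT u OR x   — distribution
= w OR x   — absorption

w OR x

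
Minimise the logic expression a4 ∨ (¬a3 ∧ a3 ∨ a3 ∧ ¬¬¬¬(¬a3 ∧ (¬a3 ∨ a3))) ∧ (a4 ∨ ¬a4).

a4 ∨ (¬a3 ∧ a3 ∨ a3 ∧ ¬¬¬¬(¬a3 ∧ (¬a3 ∨ a3))) ∧ (a4 ∨ ¬a4)
= a4 ∨ (¬a3 ∧ a3 ∨ a3 ∧ ¬¬¬¬¬a3) ∧ (a4 ∨ ¬a4)
= a4 ∨ ¬a3 ∧ a3 ∨ a3 ∧ ¬¬¬¬¬a3
= a4 ∨ a3 ∧ ¬¬¬¬¬a3
= a4 ∨ a3 ∧ ¬¬¬a3
= a4 ∨ a3 ∧ ¬a3
= a4

a4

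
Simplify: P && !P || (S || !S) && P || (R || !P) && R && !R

P

P && !P || (S || !S) && P || (R || !P) && R && !R
= (S || !S) && P || (R || !P) && R && !R   (complement / identity)
= (S || !S) && P || R && !R   (absorption)
= P || R && !R   (complement / identity)
= P   (complement / identity)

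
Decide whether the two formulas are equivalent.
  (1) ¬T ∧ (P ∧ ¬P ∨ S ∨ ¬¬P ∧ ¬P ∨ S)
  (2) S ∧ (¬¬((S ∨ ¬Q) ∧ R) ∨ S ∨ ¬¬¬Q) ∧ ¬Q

E1: ¬T ∧ (P ∧ ¬P ∨ S ∨ ¬¬P ∧ ¬P ∨ S)
    = ¬T ∧ (P ∧ ¬P ∨ S ∨ P ∧ ¬P ∨ S)   (double negation)
    = ¬T ∧ (P ∧ ¬P ∨ S)   (idempotence)
    = ¬T ∧ S   (complement / identity)
E2: S ∧ (¬¬((S ∨ ¬Q) ∧ R) ∨ S ∨ ¬¬¬Q) ∧ ¬Q
    = S ∧ (¬¬((S ∨ ¬Q) ∧ R) ∨ S ∨ ¬Q) ∧ ¬Q   (double negation)
    = S ∧ ((S ∨ ¬Q) ∧ R ∨ S ∨ ¬Q) ∧ ¬Q   (double negation)
    = S ∧ (S ∨ ¬Q) ∧ ¬Q   (absorption)
    = S ∧ ¬Q   (absorption)
These differ: at P=0, Q=0, R=1, S=1, T=1, E1 = 0 but E2 = 1.

No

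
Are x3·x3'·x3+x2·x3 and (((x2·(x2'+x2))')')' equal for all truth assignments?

No

E1: x3·x3'·x3+x2·x3
    = (x3'·x3+x2)·x3   [distribution]
    = x2·x3   [complement / identity]
E2: (((x2·(x2'+x2))')')'
    = (x2·(x2'+x2))'   [double negation]
    = x2'   [complement / identity]
These differ: at x2=0, x3=1, E1 = 0 but E2 = 1.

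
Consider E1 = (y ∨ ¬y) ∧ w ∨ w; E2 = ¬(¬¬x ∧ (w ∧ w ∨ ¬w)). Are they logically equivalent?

E1: (y ∨ ¬y) ∧ w ∨ w
    = w ∨ w   (complement / identity)
    = w   (idempotence)
E2: ¬(¬¬x ∧ (w ∧ w ∨ ¬w))
    = ¬(¬¬x ∧ (w ∨ ¬w))   (idempotence)
    = ¬¬¬x   (complement / identity)
    = ¬x   (double negation)
These differ: at w=0, x=0, y=0, E1 = 0 but E2 = 1.

No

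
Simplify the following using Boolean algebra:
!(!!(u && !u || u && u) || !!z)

!u && !z

!(!!(u && !u || u && u) || !!z)
= !(!!u || !!z)
= !u && !z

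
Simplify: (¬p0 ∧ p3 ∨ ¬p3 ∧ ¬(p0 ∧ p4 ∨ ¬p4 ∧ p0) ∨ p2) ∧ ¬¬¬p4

(¬p0 ∨ p2) ∧ ¬p4

(¬p0 ∧ p3 ∨ ¬p3 ∧ ¬(p0 ∧ p4 ∨ ¬p4 ∧ p0) ∨ p2) ∧ ¬¬¬p4
= (¬p0 ∧ p3 ∨ ¬p3 ∧ ¬(p0 ∧ p4 ∨ ¬p4 ∧ p0) ∨ p2) ∧ ¬p4   — double negation
= (¬p0 ∧ p3 ∨ ¬p3 ∧ ¬p0 ∨ p2) ∧ ¬p4   — distribution
= (¬p0 ∨ p2) ∧ ¬p4   — distribution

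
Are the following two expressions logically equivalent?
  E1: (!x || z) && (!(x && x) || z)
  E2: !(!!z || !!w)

E1: (!x || z) && (!(x && x) || z)
    = (!x || z) && (!x || z)   — idempotence
    = !x || z   — idempotence
E2: !(!!z || !!w)
    = !z && !w   — De Morgan
These differ: at w=1, x=0, z=1, E1 = 1 but E2 = 0.

No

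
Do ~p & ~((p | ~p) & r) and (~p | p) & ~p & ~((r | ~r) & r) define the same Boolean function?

E1: ~p & ~((p | ~p) & r)
    = ~p & ~r   [complement / identity]
E2: (~p | p) & ~p & ~((r | ~r) & r)
    = (~p | p) & ~p & ~r   [complement / identity]
    = ~p & ~r   [complement / identity]
Both reduce to ~p & ~r, so they are equivalent.

Yes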